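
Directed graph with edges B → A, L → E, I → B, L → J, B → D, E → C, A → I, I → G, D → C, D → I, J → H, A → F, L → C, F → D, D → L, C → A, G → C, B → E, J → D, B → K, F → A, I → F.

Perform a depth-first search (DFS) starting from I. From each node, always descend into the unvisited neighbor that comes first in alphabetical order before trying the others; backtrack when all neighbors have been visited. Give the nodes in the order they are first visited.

Visit I
I → B
B → A
A → F
F → D
D → C
D → L
L → E
L → J
J → H
B → K
I → G

I → B → A → F → D → C → L → E → J → H → K → G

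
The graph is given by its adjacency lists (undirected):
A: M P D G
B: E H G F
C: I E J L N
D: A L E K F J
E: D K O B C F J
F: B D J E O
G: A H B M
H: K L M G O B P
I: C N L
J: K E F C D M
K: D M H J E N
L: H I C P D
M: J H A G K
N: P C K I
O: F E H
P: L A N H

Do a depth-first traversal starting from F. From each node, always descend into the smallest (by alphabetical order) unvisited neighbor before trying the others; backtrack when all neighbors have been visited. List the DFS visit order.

Visit F
F → B
B → E
E → C
C → I
I → L
L → D
D → A
A → G
G → H
H → K
K → J
J → M
K → N
N → P
H → O

F -> B -> E -> C -> I -> L -> D -> A -> G -> H -> K -> J -> M -> N -> P -> O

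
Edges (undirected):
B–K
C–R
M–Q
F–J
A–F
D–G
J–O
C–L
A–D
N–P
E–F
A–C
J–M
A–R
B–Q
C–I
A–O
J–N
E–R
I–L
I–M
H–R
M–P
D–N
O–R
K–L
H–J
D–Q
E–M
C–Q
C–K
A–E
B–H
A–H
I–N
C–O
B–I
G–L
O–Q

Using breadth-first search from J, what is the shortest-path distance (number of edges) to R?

Level 0: J
Level 1: F, H, M, N, O
Level 2: A, B, C, D, E, I, P, Q, R
Level 3: G, K, L
R first appears at level 2.

2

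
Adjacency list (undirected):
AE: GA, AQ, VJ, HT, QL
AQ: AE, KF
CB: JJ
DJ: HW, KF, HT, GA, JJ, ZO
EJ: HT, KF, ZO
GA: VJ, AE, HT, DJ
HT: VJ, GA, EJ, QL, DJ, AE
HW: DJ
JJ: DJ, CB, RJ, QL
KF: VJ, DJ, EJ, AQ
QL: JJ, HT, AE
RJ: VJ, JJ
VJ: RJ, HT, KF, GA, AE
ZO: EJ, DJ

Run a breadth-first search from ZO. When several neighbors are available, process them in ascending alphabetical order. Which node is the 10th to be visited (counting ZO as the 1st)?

VJ

Visit ZO; enqueue DJ, EJ → queue [DJ, EJ]
Visit DJ; enqueue GA, HT, HW, JJ, KF → queue [EJ, GA, HT, HW, JJ, KF]
Visit EJ → queue [GA, HT, HW, JJ, KF]
Visit GA; enqueue AE, VJ → queue [HT, HW, JJ, KF, AE, VJ]
Visit HT; enqueue QL → queue [HW, JJ, KF, AE, VJ, QL]
Visit HW → queue [JJ, KF, AE, VJ, QL]
Visit JJ; enqueue CB, RJ → queue [KF, AE, VJ, QL, CB, RJ]
Visit KF; enqueue AQ → queue [AE, VJ, QL, CB, RJ, AQ]
Visit AE → queue [VJ, QL, CB, RJ, AQ]
Visit VJ → queue [QL, CB, RJ, AQ]
Visit QL → queue [CB, RJ, AQ]
Visit CB → queue [RJ, AQ]
Visit RJ → queue [AQ]
Visit AQ → queue []

Visit order: ZO, DJ, EJ, GA, HT, HW, JJ, KF, AE, VJ, QL, CB, RJ, AQ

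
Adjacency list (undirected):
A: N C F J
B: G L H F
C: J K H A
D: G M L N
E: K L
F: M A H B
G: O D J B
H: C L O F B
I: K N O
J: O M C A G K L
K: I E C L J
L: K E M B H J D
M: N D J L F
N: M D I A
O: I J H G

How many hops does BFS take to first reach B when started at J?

Level 0: J
Level 1: A, C, G, K, L, M, O
Level 2: B, D, E, F, H, I, N
B first appears at level 2.

2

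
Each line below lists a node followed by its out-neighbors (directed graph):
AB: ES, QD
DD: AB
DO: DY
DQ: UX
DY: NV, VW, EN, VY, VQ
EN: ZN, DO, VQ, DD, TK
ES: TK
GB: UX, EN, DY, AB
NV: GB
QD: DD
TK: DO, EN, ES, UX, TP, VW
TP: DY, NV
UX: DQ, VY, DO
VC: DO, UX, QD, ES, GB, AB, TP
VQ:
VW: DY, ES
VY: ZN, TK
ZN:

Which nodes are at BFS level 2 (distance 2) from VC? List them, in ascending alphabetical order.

DD, DQ, DY, EN, NV, TK, VY

Level 0: VC
Level 1: AB, DO, ES, GB, QD, TP, UX
Level 2: DD, DQ, DY, EN, NV, TK, VY
Level 3: VQ, VW, ZN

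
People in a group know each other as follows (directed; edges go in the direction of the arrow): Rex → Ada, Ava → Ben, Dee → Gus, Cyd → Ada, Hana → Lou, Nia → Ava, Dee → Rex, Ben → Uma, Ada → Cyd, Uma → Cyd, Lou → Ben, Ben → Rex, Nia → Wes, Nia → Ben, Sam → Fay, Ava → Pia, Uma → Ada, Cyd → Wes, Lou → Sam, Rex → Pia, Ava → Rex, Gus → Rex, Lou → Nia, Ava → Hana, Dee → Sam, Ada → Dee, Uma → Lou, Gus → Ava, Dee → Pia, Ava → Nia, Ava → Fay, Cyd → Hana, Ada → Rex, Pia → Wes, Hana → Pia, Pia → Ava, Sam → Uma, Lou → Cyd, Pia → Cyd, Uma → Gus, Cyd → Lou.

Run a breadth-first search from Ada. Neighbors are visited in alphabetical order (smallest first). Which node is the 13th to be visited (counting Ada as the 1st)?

Ava

Visit Ada; enqueue Cyd, Dee, Rex → queue [Cyd, Dee, Rex]
Visit Cyd; enqueue Hana, Lou, Wes → queue [Dee, Rex, Hana, Lou, Wes]
Visit Dee; enqueue Gus, Pia, Sam → queue [Rex, Hana, Lou, Wes, Gus, Pia, Sam]
Visit Rex → queue [Hana, Lou, Wes, Gus, Pia, Sam]
Visit Hana → queue [Lou, Wes, Gus, Pia, Sam]
Visit Lou; enqueue Ben, Nia → queue [Wes, Gus, Pia, Sam, Ben, Nia]
Visit Wes → queue [Gus, Pia, Sam, Ben, Nia]
Visit Gus; enqueue Ava → queue [Pia, Sam, Ben, Nia, Ava]
Visit Pia → queue [Sam, Ben, Nia, Ava]
Visit Sam; enqueue Fay, Uma → queue [Ben, Nia, Ava, Fay, Uma]
Visit Ben → queue [Nia, Ava, Fay, Uma]
Visit Nia → queue [Ava, Fay, Uma]
Visit Ava → queue [Fay, Uma]
Visit Fay → queue [Uma]
Visit Uma → queue []

Visit order: Ada, Cyd, Dee, Rex, Hana, Lou, Wes, Gus, Pia, Sam, Ben, Nia, Ava, Fay, Uma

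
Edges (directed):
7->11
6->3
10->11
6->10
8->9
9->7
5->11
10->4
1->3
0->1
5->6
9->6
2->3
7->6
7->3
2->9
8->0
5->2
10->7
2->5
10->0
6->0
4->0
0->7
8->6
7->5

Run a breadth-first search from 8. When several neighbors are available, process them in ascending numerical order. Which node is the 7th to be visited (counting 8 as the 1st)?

3

Visit 8; enqueue 0, 6, 9 → queue [0, 6, 9]
Visit 0; enqueue 1, 7 → queue [6, 9, 1, 7]
Visit 6; enqueue 3, 10 → queue [9, 1, 7, 3, 10]
Visit 9 → queue [1, 7, 3, 10]
Visit 1 → queue [7, 3, 10]
Visit 7; enqueue 5, 11 → queue [3, 10, 5, 11]
Visit 3 → queue [10, 5, 11]
Visit 10; enqueue 4 → queue [5, 11, 4]
Visit 5; enqueue 2 → queue [11, 4, 2]
Visit 11 → queue [4, 2]
Visit 4 → queue [2]
Visit 2 → queue []

Visit order: 8, 0, 6, 9, 1, 7, 3, 10, 5, 11, 4, 2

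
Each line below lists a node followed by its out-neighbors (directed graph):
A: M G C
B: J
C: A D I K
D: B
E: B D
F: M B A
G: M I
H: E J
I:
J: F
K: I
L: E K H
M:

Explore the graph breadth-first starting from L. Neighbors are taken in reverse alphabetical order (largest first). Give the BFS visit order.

L K H E I J D B F M A G C

Visit L; enqueue K, H, E → queue [K, H, E]
Visit K; enqueue I → queue [H, E, I]
Visit H; enqueue J → queue [E, I, J]
Visit E; enqueue D, B → queue [I, J, D, B]
Visit I → queue [J, D, B]
Visit J; enqueue F → queue [D, B, F]
Visit D → queue [B, F]
Visit B → queue [F]
Visit F; enqueue M, A → queue [M, A]
Visit M → queue [A]
Visit A; enqueue G, C → queue [G, C]
Visit G → queue [C]
Visit C → queue []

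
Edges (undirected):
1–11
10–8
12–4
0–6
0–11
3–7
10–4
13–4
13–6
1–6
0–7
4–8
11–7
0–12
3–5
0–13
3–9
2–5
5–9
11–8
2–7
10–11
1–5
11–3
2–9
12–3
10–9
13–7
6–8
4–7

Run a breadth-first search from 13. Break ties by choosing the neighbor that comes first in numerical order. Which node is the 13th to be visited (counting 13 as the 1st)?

Visit 13; enqueue 0, 4, 6, 7 → queue [0, 4, 6, 7]
Visit 0; enqueue 11, 12 → queue [4, 6, 7, 11, 12]
Visit 4; enqueue 8, 10 → queue [6, 7, 11, 12, 8, 10]
Visit 6; enqueue 1 → queue [7, 11, 12, 8, 10, 1]
Visit 7; enqueue 2, 3 → queue [11, 12, 8, 10, 1, 2, 3]
Visit 11 → queue [12, 8, 10, 1, 2, 3]
Visit 12 → queue [8, 10, 1, 2, 3]
Visit 8 → queue [10, 1, 2, 3]
Visit 10; enqueue 9 → queue [1, 2, 3, 9]
Visit 1; enqueue 5 → queue [2, 3, 9, 5]
Visit 2 → queue [3, 9, 5]
Visit 3 → queue [9, 5]
Visit 9 → queue [5]
Visit 5 → queue []

Visit order: 13, 0, 4, 6, 7, 11, 12, 8, 10, 1, 2, 3, 9, 5

9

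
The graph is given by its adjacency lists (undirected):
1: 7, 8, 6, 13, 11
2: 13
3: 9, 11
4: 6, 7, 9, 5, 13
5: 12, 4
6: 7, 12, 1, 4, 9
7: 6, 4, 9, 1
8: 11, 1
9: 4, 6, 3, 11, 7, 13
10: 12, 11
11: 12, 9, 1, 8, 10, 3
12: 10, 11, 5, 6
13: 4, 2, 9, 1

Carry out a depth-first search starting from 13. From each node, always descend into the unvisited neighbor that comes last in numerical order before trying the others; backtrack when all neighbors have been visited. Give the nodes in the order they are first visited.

Visit 13
13 → 9
9 → 11
11 → 12
12 → 10
12 → 6
6 → 7
7 → 4
4 → 5
7 → 1
1 → 8
11 → 3
13 → 2

13 -> 9 -> 11 -> 12 -> 10 -> 6 -> 7 -> 4 -> 5 -> 1 -> 8 -> 3 -> 2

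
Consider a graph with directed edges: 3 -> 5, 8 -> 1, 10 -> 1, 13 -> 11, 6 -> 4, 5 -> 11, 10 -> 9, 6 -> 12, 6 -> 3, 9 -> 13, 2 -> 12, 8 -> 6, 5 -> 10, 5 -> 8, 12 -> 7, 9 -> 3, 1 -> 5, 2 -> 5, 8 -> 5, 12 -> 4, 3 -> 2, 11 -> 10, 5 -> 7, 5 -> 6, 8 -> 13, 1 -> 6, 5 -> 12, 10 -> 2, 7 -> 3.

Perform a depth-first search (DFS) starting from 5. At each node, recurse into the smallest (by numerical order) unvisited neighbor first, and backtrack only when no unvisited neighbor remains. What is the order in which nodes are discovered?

5 → 6 → 3 → 2 → 12 → 4 → 7 → 8 → 1 → 13 → 11 → 10 → 9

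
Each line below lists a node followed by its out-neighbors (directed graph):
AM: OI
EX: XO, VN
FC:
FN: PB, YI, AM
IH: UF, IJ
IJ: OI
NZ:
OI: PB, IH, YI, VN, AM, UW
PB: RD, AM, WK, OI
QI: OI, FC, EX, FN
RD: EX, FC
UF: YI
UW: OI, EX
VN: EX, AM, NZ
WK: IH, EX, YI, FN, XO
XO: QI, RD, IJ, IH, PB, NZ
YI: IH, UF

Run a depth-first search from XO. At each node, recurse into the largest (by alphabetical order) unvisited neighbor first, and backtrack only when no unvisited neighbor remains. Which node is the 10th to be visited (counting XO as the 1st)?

UF

Visit XO
XO → RD
RD → FC
RD → EX
EX → VN
VN → NZ
VN → AM
AM → OI
OI → YI
YI → UF
YI → IH
IH → IJ
OI → UW
OI → PB
PB → WK
WK → FN
XO → QI

Visit order: XO, RD, FC, EX, VN, NZ, AM, OI, YI, UF, IH, IJ, UW, PB, WK, FN, QI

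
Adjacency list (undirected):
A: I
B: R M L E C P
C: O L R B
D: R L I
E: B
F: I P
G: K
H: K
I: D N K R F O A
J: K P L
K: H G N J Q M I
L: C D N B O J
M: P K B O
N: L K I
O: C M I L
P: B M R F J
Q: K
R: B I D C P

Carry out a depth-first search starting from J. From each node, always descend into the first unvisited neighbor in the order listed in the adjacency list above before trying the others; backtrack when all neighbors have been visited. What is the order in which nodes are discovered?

J, K, H, G, N, L, C, O, M, P, B, R, I, D, F, A, E, Q

Visit J
J → K
K → H
K → G
K → N
N → L
L → C
C → O
O → M
M → P
P → B
B → R
R → I
I → D
I → F
I → A
B → E
K → Q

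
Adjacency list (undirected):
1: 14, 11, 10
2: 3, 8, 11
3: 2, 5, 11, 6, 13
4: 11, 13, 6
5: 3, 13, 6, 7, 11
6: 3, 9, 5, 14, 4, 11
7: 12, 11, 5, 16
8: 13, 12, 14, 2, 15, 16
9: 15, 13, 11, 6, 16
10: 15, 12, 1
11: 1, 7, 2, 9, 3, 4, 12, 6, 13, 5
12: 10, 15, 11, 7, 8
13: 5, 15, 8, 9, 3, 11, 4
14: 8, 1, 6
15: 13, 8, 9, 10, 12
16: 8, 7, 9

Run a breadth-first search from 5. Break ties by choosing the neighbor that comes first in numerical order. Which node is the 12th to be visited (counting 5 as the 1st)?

Visit 5; enqueue 3, 6, 7, 11, 13 → queue [3, 6, 7, 11, 13]
Visit 3; enqueue 2 → queue [6, 7, 11, 13, 2]
Visit 6; enqueue 4, 9, 14 → queue [7, 11, 13, 2, 4, 9, 14]
Visit 7; enqueue 12, 16 → queue [11, 13, 2, 4, 9, 14, 12, 16]
Visit 11; enqueue 1 → queue [13, 2, 4, 9, 14, 12, 16, 1]
Visit 13; enqueue 8, 15 → queue [2, 4, 9, 14, 12, 16, 1, 8, 15]
Visit 2 → queue [4, 9, 14, 12, 16, 1, 8, 15]
Visit 4 → queue [9, 14, 12, 16, 1, 8, 15]
Visit 9 → queue [14, 12, 16, 1, 8, 15]
Visit 14 → queue [12, 16, 1, 8, 15]
Visit 12; enqueue 10 → queue [16, 1, 8, 15, 10]
Visit 16 → queue [1, 8, 15, 10]
Visit 1 → queue [8, 15, 10]
Visit 8 → queue [15, 10]
Visit 15 → queue [10]
Visit 10 → queue []

Visit order: 5, 3, 6, 7, 11, 13, 2, 4, 9, 14, 12, 16, 1, 8, 15, 10

16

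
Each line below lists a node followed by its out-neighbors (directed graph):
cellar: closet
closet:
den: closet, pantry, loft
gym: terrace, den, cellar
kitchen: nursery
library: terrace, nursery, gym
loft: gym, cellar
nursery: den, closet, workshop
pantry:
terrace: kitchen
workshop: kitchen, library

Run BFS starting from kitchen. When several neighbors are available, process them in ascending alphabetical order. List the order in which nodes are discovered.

Visit kitchen; enqueue nursery → queue [nursery]
Visit nursery; enqueue closet, den, workshop → queue [closet, den, workshop]
Visit closet → queue [den, workshop]
Visit den; enqueue loft, pantry → queue [workshop, loft, pantry]
Visit workshop; enqueue library → queue [loft, pantry, library]
Visit loft; enqueue cellar, gym → queue [pantry, library, cellar, gym]
Visit pantry → queue [library, cellar, gym]
Visit library; enqueue terrace → queue [cellar, gym, terrace]
Visit cellar → queue [gym, terrace]
Visit gym → queue [terrace]
Visit terrace → queue []

kitchen, nursery, closet, den, workshop, loft, pantry, library, cellar, gym, terrace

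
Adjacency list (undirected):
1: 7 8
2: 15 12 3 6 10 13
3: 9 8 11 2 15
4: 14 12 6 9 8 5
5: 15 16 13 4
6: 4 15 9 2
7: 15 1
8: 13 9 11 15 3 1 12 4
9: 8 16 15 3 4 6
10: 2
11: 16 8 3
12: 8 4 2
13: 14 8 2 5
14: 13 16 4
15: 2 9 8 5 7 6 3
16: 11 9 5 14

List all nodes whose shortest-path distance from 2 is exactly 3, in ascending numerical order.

1, 16

Level 0: 2
Level 1: 3, 6, 10, 12, 13, 15
Level 2: 4, 5, 7, 8, 9, 11, 14
Level 3: 1, 16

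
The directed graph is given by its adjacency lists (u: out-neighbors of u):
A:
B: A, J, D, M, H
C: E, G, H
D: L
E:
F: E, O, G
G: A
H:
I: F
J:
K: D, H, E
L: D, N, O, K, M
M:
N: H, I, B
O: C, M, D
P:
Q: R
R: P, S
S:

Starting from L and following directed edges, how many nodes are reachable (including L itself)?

15

BFS from L visits: L, D, N, O, K, M, H, I, B, C, E, F, A, J, G
Reachable nodes: 15 of 19 total.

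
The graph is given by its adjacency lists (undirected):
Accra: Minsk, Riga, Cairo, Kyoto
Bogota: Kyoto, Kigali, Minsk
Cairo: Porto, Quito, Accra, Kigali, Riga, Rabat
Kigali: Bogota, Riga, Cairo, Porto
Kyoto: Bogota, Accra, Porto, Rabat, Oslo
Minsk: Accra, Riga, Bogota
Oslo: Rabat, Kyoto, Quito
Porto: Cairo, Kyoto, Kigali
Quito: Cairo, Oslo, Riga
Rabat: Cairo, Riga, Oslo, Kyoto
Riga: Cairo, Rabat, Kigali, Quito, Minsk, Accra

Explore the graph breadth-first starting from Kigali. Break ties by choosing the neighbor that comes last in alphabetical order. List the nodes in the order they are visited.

Visit Kigali; enqueue Riga, Porto, Cairo, Bogota → queue [Riga, Porto, Cairo, Bogota]
Visit Riga; enqueue Rabat, Quito, Minsk, Accra → queue [Porto, Cairo, Bogota, Rabat, Quito, Minsk, Accra]
Visit Porto; enqueue Kyoto → queue [Cairo, Bogota, Rabat, Quito, Minsk, Accra, Kyoto]
Visit Cairo → queue [Bogota, Rabat, Quito, Minsk, Accra, Kyoto]
Visit Bogota → queue [Rabat, Quito, Minsk, Accra, Kyoto]
Visit Rabat; enqueue Oslo → queue [Quito, Minsk, Accra, Kyoto, Oslo]
Visit Quito → queue [Minsk, Accra, Kyoto, Oslo]
Visit Minsk → queue [Accra, Kyoto, Oslo]
Visit Accra → queue [Kyoto, Oslo]
Visit Kyoto → queue [Oslo]
Visit Oslo → queue []

Kigali → Riga → Porto → Cairo → Bogota → Rabat → Quito → Minsk → Accra → Kyoto → Oslo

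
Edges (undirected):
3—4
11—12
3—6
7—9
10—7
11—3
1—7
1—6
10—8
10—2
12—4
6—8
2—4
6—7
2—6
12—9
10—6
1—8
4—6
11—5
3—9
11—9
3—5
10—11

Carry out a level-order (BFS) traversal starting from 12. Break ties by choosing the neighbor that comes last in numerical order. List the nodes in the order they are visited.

12 11 9 4 10 5 3 7 6 2 8 1

Visit 12; enqueue 11, 9, 4 → queue [11, 9, 4]
Visit 11; enqueue 10, 5, 3 → queue [9, 4, 10, 5, 3]
Visit 9; enqueue 7 → queue [4, 10, 5, 3, 7]
Visit 4; enqueue 6, 2 → queue [10, 5, 3, 7, 6, 2]
Visit 10; enqueue 8 → queue [5, 3, 7, 6, 2, 8]
Visit 5 → queue [3, 7, 6, 2, 8]
Visit 3 → queue [7, 6, 2, 8]
Visit 7; enqueue 1 → queue [6, 2, 8, 1]
Visit 6 → queue [2, 8, 1]
Visit 2 → queue [8, 1]
Visit 8 → queue [1]
Visit 1 → queue []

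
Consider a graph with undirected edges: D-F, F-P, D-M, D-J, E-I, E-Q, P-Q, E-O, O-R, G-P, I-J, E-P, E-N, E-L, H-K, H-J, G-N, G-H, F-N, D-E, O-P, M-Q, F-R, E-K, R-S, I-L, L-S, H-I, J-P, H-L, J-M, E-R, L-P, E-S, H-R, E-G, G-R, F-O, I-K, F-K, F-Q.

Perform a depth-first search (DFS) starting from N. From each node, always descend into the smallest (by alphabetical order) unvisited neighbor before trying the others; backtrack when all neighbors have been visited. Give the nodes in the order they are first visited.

N -> E -> D -> F -> K -> H -> G -> P -> J -> I -> L -> S -> R -> O -> M -> Q

Visit N
N → E
E → D
D → F
F → K
K → H
H → G
G → P
P → J
J → I
I → L
L → S
S → R
R → O
J → M
M → Q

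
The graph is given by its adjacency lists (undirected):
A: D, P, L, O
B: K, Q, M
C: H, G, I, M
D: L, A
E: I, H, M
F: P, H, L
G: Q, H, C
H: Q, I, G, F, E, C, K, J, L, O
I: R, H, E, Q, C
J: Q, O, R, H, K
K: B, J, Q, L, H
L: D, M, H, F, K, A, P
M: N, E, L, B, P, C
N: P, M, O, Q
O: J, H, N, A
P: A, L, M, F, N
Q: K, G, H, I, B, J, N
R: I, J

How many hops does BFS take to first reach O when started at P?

2

Level 0: P
Level 1: A, F, L, M, N
Level 2: B, C, D, E, H, K, O, Q
Level 3: G, I, J
Level 4: R
O first appears at level 2.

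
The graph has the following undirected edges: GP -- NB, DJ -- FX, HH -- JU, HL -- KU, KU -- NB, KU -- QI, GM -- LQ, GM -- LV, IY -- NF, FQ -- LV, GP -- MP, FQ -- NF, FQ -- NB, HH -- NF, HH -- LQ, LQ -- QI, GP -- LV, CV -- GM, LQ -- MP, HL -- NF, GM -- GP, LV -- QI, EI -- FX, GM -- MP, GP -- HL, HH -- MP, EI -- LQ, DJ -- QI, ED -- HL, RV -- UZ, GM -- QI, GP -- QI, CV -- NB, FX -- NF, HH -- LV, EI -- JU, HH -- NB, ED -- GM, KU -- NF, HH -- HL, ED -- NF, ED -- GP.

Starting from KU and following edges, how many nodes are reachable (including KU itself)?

19

BFS from KU visits: KU, HL, NB, NF, QI, ED, GP, HH, CV, FQ, FX, IY, DJ, GM, LQ, LV, MP, JU, EI
Reachable nodes: 19 of 21 total.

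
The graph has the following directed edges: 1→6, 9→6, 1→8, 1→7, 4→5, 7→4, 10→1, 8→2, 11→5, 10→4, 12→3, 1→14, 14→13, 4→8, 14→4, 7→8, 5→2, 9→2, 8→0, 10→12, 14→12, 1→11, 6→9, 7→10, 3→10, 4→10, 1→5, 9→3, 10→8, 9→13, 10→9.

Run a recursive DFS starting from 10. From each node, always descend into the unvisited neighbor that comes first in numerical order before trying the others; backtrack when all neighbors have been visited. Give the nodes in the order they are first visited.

Visit 10
10 → 1
1 → 5
5 → 2
1 → 6
6 → 9
9 → 3
9 → 13
1 → 7
7 → 4
4 → 8
8 → 0
1 → 11
1 → 14
14 → 12

10 -> 1 -> 5 -> 2 -> 6 -> 9 -> 3 -> 13 -> 7 -> 4 -> 8 -> 0 -> 11 -> 14 -> 12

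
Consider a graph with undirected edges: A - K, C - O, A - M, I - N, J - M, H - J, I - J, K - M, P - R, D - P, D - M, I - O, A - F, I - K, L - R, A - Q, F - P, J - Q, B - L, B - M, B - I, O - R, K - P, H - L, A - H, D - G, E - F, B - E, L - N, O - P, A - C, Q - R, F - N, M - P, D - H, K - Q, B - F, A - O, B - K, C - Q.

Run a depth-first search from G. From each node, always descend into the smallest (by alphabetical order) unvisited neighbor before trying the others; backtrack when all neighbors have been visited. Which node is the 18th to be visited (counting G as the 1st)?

Visit G
G → D
D → H
H → A
A → C
C → O
O → I
I → B
B → E
E → F
F → N
N → L
L → R
R → P
P → K
K → M
M → J
J → Q

Visit order: G, D, H, A, C, O, I, B, E, F, N, L, R, P, K, M, J, Q

Q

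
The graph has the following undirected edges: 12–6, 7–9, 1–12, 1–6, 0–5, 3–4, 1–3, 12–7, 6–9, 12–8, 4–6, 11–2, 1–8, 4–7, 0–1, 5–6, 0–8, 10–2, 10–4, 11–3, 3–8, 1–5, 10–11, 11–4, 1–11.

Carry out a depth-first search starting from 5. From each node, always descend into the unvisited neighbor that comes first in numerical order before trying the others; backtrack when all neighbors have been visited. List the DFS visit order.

Visit 5
5 → 0
0 → 1
1 → 3
3 → 4
4 → 6
6 → 9
9 → 7
7 → 12
12 → 8
4 → 10
10 → 2
2 → 11

5 0 1 3 4 6 9 7 12 8 10 2 11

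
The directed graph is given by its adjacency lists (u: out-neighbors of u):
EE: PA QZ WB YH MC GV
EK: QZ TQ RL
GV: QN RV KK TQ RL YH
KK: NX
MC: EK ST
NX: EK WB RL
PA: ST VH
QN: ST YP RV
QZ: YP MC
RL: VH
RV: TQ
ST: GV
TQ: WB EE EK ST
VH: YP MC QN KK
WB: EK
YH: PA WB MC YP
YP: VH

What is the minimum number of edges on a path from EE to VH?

2

Level 0: EE
Level 1: GV, MC, PA, QZ, WB, YH
Level 2: EK, KK, QN, RL, RV, ST, TQ, VH, YP
Level 3: NX
VH first appears at level 2.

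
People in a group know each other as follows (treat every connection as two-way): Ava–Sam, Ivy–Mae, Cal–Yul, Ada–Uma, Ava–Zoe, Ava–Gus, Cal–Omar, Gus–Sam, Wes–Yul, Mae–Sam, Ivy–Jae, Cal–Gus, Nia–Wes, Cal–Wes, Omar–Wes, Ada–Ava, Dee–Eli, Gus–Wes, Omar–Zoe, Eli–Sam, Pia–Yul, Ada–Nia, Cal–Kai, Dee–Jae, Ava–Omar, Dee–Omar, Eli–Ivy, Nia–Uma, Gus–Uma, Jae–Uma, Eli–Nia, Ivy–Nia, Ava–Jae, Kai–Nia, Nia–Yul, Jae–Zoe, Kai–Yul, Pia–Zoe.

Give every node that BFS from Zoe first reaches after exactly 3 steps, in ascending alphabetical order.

Eli, Kai, Mae, Nia

Level 0: Zoe
Level 1: Ava, Jae, Omar, Pia
Level 2: Ada, Cal, Dee, Gus, Ivy, Sam, Uma, Wes, Yul
Level 3: Eli, Kai, Mae, Nia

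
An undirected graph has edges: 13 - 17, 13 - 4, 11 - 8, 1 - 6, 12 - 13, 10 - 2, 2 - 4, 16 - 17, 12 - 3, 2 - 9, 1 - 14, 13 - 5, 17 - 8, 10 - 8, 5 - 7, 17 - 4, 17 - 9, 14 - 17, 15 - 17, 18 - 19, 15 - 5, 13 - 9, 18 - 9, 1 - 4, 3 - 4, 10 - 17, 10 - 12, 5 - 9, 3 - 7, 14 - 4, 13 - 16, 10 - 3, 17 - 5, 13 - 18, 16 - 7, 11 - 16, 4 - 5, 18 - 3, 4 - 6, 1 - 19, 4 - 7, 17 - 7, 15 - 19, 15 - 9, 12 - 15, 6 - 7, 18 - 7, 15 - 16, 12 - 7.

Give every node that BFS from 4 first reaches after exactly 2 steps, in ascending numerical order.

Level 0: 4
Level 1: 1, 2, 3, 5, 6, 7, 13, 14, 17
Level 2: 8, 9, 10, 12, 15, 16, 18, 19
Level 3: 11

8, 9, 10, 12, 15, 16, 18, 19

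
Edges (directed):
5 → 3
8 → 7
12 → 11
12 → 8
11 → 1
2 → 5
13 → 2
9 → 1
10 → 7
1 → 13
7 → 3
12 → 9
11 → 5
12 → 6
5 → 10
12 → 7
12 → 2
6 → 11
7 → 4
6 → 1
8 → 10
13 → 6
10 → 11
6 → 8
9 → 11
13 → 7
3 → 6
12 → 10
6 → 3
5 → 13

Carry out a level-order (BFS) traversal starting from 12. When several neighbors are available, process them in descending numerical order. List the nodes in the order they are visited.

Visit 12; enqueue 11, 10, 9, 8, 7, 6, 2 → queue [11, 10, 9, 8, 7, 6, 2]
Visit 11; enqueue 5, 1 → queue [10, 9, 8, 7, 6, 2, 5, 1]
Visit 10 → queue [9, 8, 7, 6, 2, 5, 1]
Visit 9 → queue [8, 7, 6, 2, 5, 1]
Visit 8 → queue [7, 6, 2, 5, 1]
Visit 7; enqueue 4, 3 → queue [6, 2, 5, 1, 4, 3]
Visit 6 → queue [2, 5, 1, 4, 3]
Visit 2 → queue [5, 1, 4, 3]
Visit 5; enqueue 13 → queue [1, 4, 3, 13]
Visit 1 → queue [4, 3, 13]
Visit 4 → queue [3, 13]
Visit 3 → queue [13]
Visit 13 → queue []

12 -> 11 -> 10 -> 9 -> 8 -> 7 -> 6 -> 2 -> 5 -> 1 -> 4 -> 3 -> 13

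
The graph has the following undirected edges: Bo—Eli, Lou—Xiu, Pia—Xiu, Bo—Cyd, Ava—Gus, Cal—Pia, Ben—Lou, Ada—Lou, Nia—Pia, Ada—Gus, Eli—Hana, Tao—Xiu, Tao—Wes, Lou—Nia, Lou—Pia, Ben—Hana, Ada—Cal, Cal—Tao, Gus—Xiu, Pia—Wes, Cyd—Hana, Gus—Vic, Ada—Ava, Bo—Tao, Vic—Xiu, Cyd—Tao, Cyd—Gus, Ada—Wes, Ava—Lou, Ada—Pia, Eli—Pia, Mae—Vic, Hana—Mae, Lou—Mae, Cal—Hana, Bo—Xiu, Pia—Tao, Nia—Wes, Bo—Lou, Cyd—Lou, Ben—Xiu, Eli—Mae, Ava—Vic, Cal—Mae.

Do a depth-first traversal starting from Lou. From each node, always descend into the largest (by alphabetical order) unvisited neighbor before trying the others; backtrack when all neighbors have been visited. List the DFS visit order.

Lou → Xiu → Vic → Mae → Hana → Eli → Pia → Wes → Tao → Cyd → Gus → Ava → Ada → Cal → Bo → Nia → Ben

Visit Lou
Lou → Xiu
Xiu → Vic
Vic → Mae
Mae → Hana
Hana → Eli
Eli → Pia
Pia → Wes
Wes → Tao
Tao → Cyd
Cyd → Gus
Gus → Ava
Ava → Ada
Ada → Cal
Cyd → Bo
Wes → Nia
Hana → Ben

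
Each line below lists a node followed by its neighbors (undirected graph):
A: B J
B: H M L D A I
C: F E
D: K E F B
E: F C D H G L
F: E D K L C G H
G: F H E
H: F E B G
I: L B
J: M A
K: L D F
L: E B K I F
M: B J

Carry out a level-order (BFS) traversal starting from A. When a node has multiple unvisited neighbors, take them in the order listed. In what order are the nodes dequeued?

A B J H M L D I F E G K C

Visit A; enqueue B, J → queue [B, J]
Visit B; enqueue H, M, L, D, I → queue [J, H, M, L, D, I]
Visit J → queue [H, M, L, D, I]
Visit H; enqueue F, E, G → queue [M, L, D, I, F, E, G]
Visit M → queue [L, D, I, F, E, G]
Visit L; enqueue K → queue [D, I, F, E, G, K]
Visit D → queue [I, F, E, G, K]
Visit I → queue [F, E, G, K]
Visit F; enqueue C → queue [E, G, K, C]
Visit E → queue [G, K, C]
Visit G → queue [K, C]
Visit K → queue [C]
Visit C → queue []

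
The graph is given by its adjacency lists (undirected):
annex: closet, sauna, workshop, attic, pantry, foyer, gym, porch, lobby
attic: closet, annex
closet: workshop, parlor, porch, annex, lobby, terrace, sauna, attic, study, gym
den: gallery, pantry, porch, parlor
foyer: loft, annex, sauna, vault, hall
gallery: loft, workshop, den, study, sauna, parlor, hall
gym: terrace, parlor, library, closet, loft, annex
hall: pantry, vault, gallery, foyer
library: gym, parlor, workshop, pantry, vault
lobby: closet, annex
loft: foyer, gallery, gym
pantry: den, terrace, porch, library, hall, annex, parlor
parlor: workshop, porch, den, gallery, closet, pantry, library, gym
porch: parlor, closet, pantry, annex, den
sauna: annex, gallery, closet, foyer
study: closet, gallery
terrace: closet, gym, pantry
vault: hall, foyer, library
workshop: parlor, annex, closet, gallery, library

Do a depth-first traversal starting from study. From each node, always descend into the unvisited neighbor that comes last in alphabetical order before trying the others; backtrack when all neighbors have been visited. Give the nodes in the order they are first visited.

study → gallery → workshop → parlor → porch → pantry → terrace → gym → loft → foyer → vault → library → hall → sauna → closet → lobby → annex → attic → den

Visit study
study → gallery
gallery → workshop
workshop → parlor
parlor → porch
porch → pantry
pantry → terrace
terrace → gym
gym → loft
loft → foyer
foyer → vault
vault → library
vault → hall
foyer → sauna
sauna → closet
closet → lobby
lobby → annex
annex → attic
pantry → den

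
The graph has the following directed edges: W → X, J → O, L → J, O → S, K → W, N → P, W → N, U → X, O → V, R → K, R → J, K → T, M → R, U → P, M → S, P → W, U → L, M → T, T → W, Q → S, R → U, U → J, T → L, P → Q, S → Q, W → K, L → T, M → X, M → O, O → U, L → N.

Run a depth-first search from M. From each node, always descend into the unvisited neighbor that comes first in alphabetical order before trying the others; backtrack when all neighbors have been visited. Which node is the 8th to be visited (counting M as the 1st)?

N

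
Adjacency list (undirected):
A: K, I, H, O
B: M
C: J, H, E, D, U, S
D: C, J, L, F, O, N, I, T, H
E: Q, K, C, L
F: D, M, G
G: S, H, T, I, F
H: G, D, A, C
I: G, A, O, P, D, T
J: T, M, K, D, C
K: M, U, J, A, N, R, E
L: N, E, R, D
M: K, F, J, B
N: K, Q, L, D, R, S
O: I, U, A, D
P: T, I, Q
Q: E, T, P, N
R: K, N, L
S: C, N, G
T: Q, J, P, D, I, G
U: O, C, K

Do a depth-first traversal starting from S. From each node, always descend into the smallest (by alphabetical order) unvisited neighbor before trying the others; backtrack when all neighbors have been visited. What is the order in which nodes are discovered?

S C D F G H A I O U K E L N Q P T J M B R

Visit S
S → C
C → D
D → F
F → G
G → H
H → A
A → I
I → O
O → U
U → K
K → E
E → L
L → N
N → Q
Q → P
P → T
T → J
J → M
M → B
N → R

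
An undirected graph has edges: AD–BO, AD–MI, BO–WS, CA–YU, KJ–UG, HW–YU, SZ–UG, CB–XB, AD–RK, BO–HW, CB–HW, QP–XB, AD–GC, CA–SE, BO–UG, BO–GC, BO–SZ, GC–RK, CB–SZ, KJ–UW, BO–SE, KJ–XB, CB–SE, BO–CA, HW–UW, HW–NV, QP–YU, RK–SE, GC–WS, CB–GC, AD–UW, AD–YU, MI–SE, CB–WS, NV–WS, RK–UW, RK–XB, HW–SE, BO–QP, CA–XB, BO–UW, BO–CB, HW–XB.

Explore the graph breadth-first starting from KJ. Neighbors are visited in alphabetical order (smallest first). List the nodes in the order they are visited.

Visit KJ; enqueue UG, UW, XB → queue [UG, UW, XB]
Visit UG; enqueue BO, SZ → queue [UW, XB, BO, SZ]
Visit UW; enqueue AD, HW, RK → queue [XB, BO, SZ, AD, HW, RK]
Visit XB; enqueue CA, CB, QP → queue [BO, SZ, AD, HW, RK, CA, CB, QP]
Visit BO; enqueue GC, SE, WS → queue [SZ, AD, HW, RK, CA, CB, QP, GC, SE, WS]
Visit SZ → queue [AD, HW, RK, CA, CB, QP, GC, SE, WS]
Visit AD; enqueue MI, YU → queue [HW, RK, CA, CB, QP, GC, SE, WS, MI, YU]
Visit HW; enqueue NV → queue [RK, CA, CB, QP, GC, SE, WS, MI, YU, NV]
Visit RK → queue [CA, CB, QP, GC, SE, WS, MI, YU, NV]
Visit CA → queue [CB, QP, GC, SE, WS, MI, YU, NV]
Visit CB → queue [QP, GC, SE, WS, MI, YU, NV]
Visit QP → queue [GC, SE, WS, MI, YU, NV]
Visit GC → queue [SE, WS, MI, YU, NV]
Visit SE → queue [WS, MI, YU, NV]
Visit WS → queue [MI, YU, NV]
Visit MI → queue [YU, NV]
Visit YU → queue [NV]
Visit NV → queue []

KJ → UG → UW → XB → BO → SZ → AD → HW → RK → CA → CB → QP → GC → SE → WS → MI → YU → NV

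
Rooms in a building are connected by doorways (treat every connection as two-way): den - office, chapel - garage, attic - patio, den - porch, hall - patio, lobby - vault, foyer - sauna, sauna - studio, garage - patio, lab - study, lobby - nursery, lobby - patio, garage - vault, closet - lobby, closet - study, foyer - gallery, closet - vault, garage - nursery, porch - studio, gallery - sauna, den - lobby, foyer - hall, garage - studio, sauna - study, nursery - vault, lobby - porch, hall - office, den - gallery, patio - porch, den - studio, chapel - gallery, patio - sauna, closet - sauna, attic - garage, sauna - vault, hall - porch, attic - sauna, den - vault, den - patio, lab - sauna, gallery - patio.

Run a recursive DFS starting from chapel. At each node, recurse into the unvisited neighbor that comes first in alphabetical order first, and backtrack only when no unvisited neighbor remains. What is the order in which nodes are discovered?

chapel, gallery, den, lobby, closet, sauna, attic, garage, nursery, vault, patio, hall, foyer, office, porch, studio, lab, study

Visit chapel
chapel → gallery
gallery → den
den → lobby
lobby → closet
closet → sauna
sauna → attic
attic → garage
garage → nursery
nursery → vault
garage → patio
patio → hall
hall → foyer
hall → office
hall → porch
porch → studio
sauna → lab
lab → study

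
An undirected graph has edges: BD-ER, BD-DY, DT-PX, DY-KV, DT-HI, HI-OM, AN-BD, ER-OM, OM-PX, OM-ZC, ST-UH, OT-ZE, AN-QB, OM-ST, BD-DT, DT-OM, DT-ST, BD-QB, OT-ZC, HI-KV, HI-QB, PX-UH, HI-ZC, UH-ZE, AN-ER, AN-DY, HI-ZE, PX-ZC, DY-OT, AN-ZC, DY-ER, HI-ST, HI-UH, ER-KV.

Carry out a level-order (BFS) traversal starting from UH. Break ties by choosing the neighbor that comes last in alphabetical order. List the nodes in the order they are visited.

UH -> ZE -> ST -> PX -> HI -> OT -> OM -> DT -> ZC -> QB -> KV -> DY -> ER -> BD -> AN

Visit UH; enqueue ZE, ST, PX, HI → queue [ZE, ST, PX, HI]
Visit ZE; enqueue OT → queue [ST, PX, HI, OT]
Visit ST; enqueue OM, DT → queue [PX, HI, OT, OM, DT]
Visit PX; enqueue ZC → queue [HI, OT, OM, DT, ZC]
Visit HI; enqueue QB, KV → queue [OT, OM, DT, ZC, QB, KV]
Visit OT; enqueue DY → queue [OM, DT, ZC, QB, KV, DY]
Visit OM; enqueue ER → queue [DT, ZC, QB, KV, DY, ER]
Visit DT; enqueue BD → queue [ZC, QB, KV, DY, ER, BD]
Visit ZC; enqueue AN → queue [QB, KV, DY, ER, BD, AN]
Visit QB → queue [KV, DY, ER, BD, AN]
Visit KV → queue [DY, ER, BD, AN]
Visit DY → queue [ER, BD, AN]
Visit ER → queue [BD, AN]
Visit BD → queue [AN]
Visit AN → queue []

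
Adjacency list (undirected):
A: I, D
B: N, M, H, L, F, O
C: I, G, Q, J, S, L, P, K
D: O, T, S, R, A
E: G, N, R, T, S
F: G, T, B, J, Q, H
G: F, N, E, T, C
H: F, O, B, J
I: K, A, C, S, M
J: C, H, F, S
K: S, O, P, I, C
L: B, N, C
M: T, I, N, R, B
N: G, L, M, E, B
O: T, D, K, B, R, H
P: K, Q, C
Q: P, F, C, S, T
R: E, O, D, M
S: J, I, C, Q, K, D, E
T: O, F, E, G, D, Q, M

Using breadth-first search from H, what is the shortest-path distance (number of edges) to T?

Level 0: H
Level 1: B, F, J, O
Level 2: C, D, G, K, L, M, N, Q, R, S, T
Level 3: A, E, I, P
T first appears at level 2.

2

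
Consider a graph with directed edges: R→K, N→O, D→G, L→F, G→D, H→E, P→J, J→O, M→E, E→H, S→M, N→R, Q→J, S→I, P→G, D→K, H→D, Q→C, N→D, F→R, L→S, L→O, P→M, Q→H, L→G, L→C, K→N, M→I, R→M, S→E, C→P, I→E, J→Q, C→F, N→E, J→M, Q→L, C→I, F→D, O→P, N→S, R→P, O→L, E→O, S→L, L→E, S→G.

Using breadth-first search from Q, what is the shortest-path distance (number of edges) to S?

Level 0: Q
Level 1: C, H, J, L
Level 2: D, E, F, G, I, M, O, P, S
Level 3: K, R
Level 4: N
S first appears at level 2.

2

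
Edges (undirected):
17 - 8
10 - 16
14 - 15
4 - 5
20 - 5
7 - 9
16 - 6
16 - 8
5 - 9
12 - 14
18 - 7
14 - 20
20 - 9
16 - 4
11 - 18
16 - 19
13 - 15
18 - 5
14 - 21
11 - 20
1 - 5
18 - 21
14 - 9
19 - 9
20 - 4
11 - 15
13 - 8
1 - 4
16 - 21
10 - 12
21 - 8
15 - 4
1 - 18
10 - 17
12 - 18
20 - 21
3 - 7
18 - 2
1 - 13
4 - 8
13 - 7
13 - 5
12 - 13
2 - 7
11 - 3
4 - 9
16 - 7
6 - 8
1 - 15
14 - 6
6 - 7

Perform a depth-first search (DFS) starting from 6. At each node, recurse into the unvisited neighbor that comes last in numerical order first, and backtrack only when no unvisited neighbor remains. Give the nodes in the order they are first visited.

Visit 6
6 → 16
16 → 21
21 → 20
20 → 14
14 → 15
15 → 13
13 → 12
12 → 18
18 → 11
11 → 3
3 → 7
7 → 9
9 → 19
9 → 5
5 → 4
4 → 8
8 → 17
17 → 10
4 → 1
7 → 2

6 → 16 → 21 → 20 → 14 → 15 → 13 → 12 → 18 → 11 → 3 → 7 → 9 → 19 → 5 → 4 → 8 → 17 → 10 → 1 → 2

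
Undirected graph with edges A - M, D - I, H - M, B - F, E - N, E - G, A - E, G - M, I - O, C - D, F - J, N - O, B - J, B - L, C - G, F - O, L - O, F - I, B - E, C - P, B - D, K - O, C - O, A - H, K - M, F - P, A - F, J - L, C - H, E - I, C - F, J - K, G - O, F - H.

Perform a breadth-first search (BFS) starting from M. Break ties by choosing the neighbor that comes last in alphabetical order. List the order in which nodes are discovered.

Visit M; enqueue K, H, G, A → queue [K, H, G, A]
Visit K; enqueue O, J → queue [H, G, A, O, J]
Visit H; enqueue F, C → queue [G, A, O, J, F, C]
Visit G; enqueue E → queue [A, O, J, F, C, E]
Visit A → queue [O, J, F, C, E]
Visit O; enqueue N, L, I → queue [J, F, C, E, N, L, I]
Visit J; enqueue B → queue [F, C, E, N, L, I, B]
Visit F; enqueue P → queue [C, E, N, L, I, B, P]
Visit C; enqueue D → queue [E, N, L, I, B, P, D]
Visit E → queue [N, L, I, B, P, D]
Visit N → queue [L, I, B, P, D]
Visit L → queue [I, B, P, D]
Visit I → queue [B, P, D]
Visit B → queue [P, D]
Visit P → queue [D]
Visit D → queue []

M, K, H, G, A, O, J, F, C, E, N, L, I, B, P, D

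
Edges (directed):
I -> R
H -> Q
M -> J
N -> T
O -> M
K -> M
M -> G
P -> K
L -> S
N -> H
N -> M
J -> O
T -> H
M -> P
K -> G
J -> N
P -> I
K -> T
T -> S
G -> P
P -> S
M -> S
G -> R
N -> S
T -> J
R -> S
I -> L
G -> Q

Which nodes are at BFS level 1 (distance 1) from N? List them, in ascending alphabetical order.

H, M, S, T

Level 0: N
Level 1: H, M, S, T
Level 2: G, J, P, Q
Level 3: I, K, O, R
Level 4: L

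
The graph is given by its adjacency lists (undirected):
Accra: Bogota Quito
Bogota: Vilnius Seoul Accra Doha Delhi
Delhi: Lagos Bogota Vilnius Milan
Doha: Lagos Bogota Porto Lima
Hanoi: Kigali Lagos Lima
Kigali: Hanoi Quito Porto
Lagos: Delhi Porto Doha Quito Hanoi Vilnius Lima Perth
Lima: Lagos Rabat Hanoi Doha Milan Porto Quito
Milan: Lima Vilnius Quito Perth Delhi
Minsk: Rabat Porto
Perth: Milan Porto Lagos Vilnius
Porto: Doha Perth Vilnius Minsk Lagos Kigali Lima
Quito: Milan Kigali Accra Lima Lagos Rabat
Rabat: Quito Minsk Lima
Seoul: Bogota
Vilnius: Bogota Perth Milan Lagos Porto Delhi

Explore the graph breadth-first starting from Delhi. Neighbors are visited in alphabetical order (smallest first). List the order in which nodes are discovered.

Delhi, Bogota, Lagos, Milan, Vilnius, Accra, Doha, Seoul, Hanoi, Lima, Perth, Porto, Quito, Kigali, Rabat, Minsk

Visit Delhi; enqueue Bogota, Lagos, Milan, Vilnius → queue [Bogota, Lagos, Milan, Vilnius]
Visit Bogota; enqueue Accra, Doha, Seoul → queue [Lagos, Milan, Vilnius, Accra, Doha, Seoul]
Visit Lagos; enqueue Hanoi, Lima, Perth, Porto, Quito → queue [Milan, Vilnius, Accra, Doha, Seoul, Hanoi, Lima, Perth, Porto, Quito]
Visit Milan → queue [Vilnius, Accra, Doha, Seoul, Hanoi, Lima, Perth, Porto, Quito]
Visit Vilnius → queue [Accra, Doha, Seoul, Hanoi, Lima, Perth, Porto, Quito]
Visit Accra → queue [Doha, Seoul, Hanoi, Lima, Perth, Porto, Quito]
Visit Doha → queue [Seoul, Hanoi, Lima, Perth, Porto, Quito]
Visit Seoul → queue [Hanoi, Lima, Perth, Porto, Quito]
Visit Hanoi; enqueue Kigali → queue [Lima, Perth, Porto, Quito, Kigali]
Visit Lima; enqueue Rabat → queue [Perth, Porto, Quito, Kigali, Rabat]
Visit Perth → queue [Porto, Quito, Kigali, Rabat]
Visit Porto; enqueue Minsk → queue [Quito, Kigali, Rabat, Minsk]
Visit Quito → queue [Kigali, Rabat, Minsk]
Visit Kigali → queue [Rabat, Minsk]
Visit Rabat → queue [Minsk]
Visit Minsk → queue []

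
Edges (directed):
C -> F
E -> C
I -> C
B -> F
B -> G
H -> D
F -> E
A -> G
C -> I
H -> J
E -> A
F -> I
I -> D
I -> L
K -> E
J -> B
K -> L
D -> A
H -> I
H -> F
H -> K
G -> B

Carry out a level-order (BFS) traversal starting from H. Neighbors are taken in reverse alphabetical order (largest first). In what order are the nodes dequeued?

Visit H; enqueue K, J, I, F, D → queue [K, J, I, F, D]
Visit K; enqueue L, E → queue [J, I, F, D, L, E]
Visit J; enqueue B → queue [I, F, D, L, E, B]
Visit I; enqueue C → queue [F, D, L, E, B, C]
Visit F → queue [D, L, E, B, C]
Visit D; enqueue A → queue [L, E, B, C, A]
Visit L → queue [E, B, C, A]
Visit E → queue [B, C, A]
Visit B; enqueue G → queue [C, A, G]
Visit C → queue [A, G]
Visit A → queue [G]
Visit G → queue []

H, K, J, I, F, D, L, E, B, C, A, G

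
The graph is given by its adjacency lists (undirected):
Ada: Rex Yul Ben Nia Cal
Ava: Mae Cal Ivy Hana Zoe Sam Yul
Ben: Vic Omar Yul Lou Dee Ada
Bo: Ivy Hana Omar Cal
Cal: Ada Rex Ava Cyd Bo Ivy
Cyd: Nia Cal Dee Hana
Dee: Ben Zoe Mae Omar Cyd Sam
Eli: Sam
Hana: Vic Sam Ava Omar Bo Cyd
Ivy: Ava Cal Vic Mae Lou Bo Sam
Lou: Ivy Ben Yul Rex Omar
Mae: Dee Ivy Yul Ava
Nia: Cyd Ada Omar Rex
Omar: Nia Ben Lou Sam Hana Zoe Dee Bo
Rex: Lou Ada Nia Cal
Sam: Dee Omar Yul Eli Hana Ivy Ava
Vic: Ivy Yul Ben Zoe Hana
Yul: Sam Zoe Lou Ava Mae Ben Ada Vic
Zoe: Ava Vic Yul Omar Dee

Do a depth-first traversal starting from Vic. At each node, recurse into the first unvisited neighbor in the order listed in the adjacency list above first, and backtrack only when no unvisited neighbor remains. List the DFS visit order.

Visit Vic
Vic → Ivy
Ivy → Ava
Ava → Mae
Mae → Dee
Dee → Ben
Ben → Omar
Omar → Nia
Nia → Cyd
Cyd → Cal
Cal → Ada
Ada → Rex
Rex → Lou
Lou → Yul
Yul → Sam
Sam → Eli
Sam → Hana
Hana → Bo
Yul → Zoe

Vic → Ivy → Ava → Mae → Dee → Ben → Omar → Nia → Cyd → Cal → Ada → Rex → Lou → Yul → Sam → Eli → Hana → Bo → Zoe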